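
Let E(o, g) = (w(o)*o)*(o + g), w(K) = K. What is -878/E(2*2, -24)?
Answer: 439/160 ≈ 2.7438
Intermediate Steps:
E(o, g) = o**2*(g + o) (E(o, g) = (o*o)*(o + g) = o**2*(g + o))
-878/E(2*2, -24) = -878*1/(16*(-24 + 2*2)) = -878*1/(16*(-24 + 4)) = -878/(16*(-20)) = -878/(-320) = -878*(-1/320) = 439/160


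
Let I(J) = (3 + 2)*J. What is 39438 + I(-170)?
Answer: 38588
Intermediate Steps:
I(J) = 5*J
39438 + I(-170) = 39438 + 5*(-170) = 39438 - 850 = 38588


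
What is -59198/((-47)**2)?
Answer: -59198/2209 ≈ -26.799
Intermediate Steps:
-59198/((-47)**2) = -59198/2209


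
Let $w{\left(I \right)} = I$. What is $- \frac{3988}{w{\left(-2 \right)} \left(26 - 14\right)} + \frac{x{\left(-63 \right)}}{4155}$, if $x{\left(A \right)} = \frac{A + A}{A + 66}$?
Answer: $\frac{1380761}{8310} \approx 166.16$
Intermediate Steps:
$x{\left(A \right)} = \frac{2 A}{66 + A}$
$- \frac{3988}{w{\left(-2 \right)} \left(26 - 14\right)} + \frac{x{\left(-63 \right)}}{4155} = - \frac{3988}{\left(-2\right) \left(26 - 14\right)} + \frac{2 \left(-63\right) \frac{1}{66 - 63}}{4155} = - \frac{3988}{\left(-2\right) 12} + 2 \left(-63\right) \frac{1}{3} \cdot \frac{1}{4155} = - \frac{3988}{-24} + 2 \left(-63\right) \frac{1}{3} \cdot \frac{1}{4155} = \left(-3988\right) \left(- \frac{1}{24}\right) - \frac{14}{1385} = \frac{997}{6} - \frac{14}{1385} = \frac{1380761}{8310}$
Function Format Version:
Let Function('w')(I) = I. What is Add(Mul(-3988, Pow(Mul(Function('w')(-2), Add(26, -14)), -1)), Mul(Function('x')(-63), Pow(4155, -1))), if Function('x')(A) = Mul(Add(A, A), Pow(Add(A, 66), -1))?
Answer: Rational(1380761, 8310) ≈ 166.16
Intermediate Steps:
Function('x')(A) = Mul(2, A, Pow(Add(66, A), -1)) (Function('x')(A) = Mul(Mul(2, A), Pow(Add(66, A), -1)) = Mul(2, A, Pow(Add(66, A), -1)))
Add(Mul(-3988, Pow(Mul(Function('w')(-2), Add(26, -14)), -1)), Mul(Function('x')(-63), Pow(4155, -1))) = Add(Mul(-3988, Pow(Mul(-2, Add(26, -14)), -1)), Mul(Mul(2, -63, Pow(Add(66, -63), -1)), Pow(4155, -1))) = Add(Mul(-3988, Pow(Mul(-2, 12), -1)), Mul(Mul(2, -63, Pow(3, -1)), Rational(1, 4155))) = Add(Mul(-3988, Pow(-24, -1)), Mul(Mul(2, -63, Rational(1, 3)), Rational(1, 4155))) = Add(Mul(-3988, Rational(-1, 24)), Mul(-42, Rational(1, 4155))) = Add(Rational(997, 6), Rational(-14, 1385)) = Rational(1380761, 8310)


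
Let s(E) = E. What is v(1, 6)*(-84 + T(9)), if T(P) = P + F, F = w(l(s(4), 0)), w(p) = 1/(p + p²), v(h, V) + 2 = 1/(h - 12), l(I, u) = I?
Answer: 34477/220 ≈ 156.71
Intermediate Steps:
v(h, V) = -2 + 1/(-12 + h) (v(h, V) = -2 + 1/(h - 12) = -2 + 1/(-12 + h))
F = 1/20 (F = 1/(4*(1 + 4)) = (¼)/5 = (¼)*(⅕) = 1/20 ≈ 0.050000)
T(P) = 1/20 + P (T(P) = P + 1/20 = 1/20 + P)
v(1, 6)*(-84 + T(9)) = ((25 - 2*1)/(-12 + 1))*(-84 + (1/20 + 9)) = ((25 - 2)/(-11))*(-84 + 181/20) = -1/11*23*(-1499/20) = -23/11*(-1499/20) = 34477/220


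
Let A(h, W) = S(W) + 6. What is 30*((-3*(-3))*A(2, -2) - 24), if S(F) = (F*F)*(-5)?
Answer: -4500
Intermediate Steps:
S(F) = -5*F**2 (S(F) = F**2*(-5) = -5*F**2)
A(h, W) = 6 - 5*W**2 (A(h, W) = -5*W**2 + 6 = 6 - 5*W**2)
30*((-3*(-3))*A(2, -2) - 24) = 30*((-3*(-3))*(6 - 5*(-2)**2) - 24) = 30*(9*(6 - 5*4) - 24) = 30*(9*(6 - 20) - 24) = 30*(9*(-14) - 24) = 30*(-126 - 24) = 30*(-150) = -4500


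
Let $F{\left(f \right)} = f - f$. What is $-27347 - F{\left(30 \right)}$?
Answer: $-27347$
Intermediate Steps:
$F{\left(f \right)} = 0$
$-27347 - F{\left(30 \right)} = -27347 - 0 = -27347 + 0 = -27347$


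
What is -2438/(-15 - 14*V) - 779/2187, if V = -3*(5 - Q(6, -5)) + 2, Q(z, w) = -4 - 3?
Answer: -5691025/1008207 ≈ -5.6447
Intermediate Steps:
Q(z, w) = -7
V = -34 (V = -3*(5 - 1*(-7)) + 2 = -3*(5 + 7) + 2 = -3*12 + 2 = -36 + 2 = -34)
-2438/(-15 - 14*V) - 779/2187 = -2438/(-15 - 14*(-34)) - 779/2187 = -2438/(-15 + 476) - 779*1/2187 = -2438/461 - 779/2187 = -5691025/1008207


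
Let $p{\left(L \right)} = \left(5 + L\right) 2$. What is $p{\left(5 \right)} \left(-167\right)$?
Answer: $-3340$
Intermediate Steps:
$p{\left(L \right)} = 10 + 2 L$
$p{\left(5 \right)} \left(-167\right) = \left(10 + 2 \cdot 5\right) \left(-167\right) = \left(10 + 10\right) \left(-167\right) = 20 \left(-167\right) = -3340$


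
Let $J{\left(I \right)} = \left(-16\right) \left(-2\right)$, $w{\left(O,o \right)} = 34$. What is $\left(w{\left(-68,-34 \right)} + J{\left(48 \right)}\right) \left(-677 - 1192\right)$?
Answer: $-123354$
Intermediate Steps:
$J{\left(I \right)} = 32$
$\left(w{\left(-68,-34 \right)} + J{\left(48 \right)}\right) \left(-677 - 1192\right) = \left(34 + 32\right) \left(-677 - 1192\right) = 66 \left(-1869\right) = -123354$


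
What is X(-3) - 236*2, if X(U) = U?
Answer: -475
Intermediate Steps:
X(-3) - 236*2 = -3 - 236*2 = -3 - 59*8 = -3 - 472 = -475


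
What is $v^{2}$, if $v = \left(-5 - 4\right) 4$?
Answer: $1296$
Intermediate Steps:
$v = -36$ ($v = \left(-5 - 4\right) 4 = \left(-9\right) 4 = -36$)
$v^{2} = \left(-36\right)^{2} = 1296$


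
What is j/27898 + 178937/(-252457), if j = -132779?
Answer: -38512972429/7043045386 ≈ -5.4682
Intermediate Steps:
j/27898 + 178937/(-252457) = -132779/27898 + 178937/(-252457) = -132779*1/27898 + 178937*(-1/252457) = -132779/27898 - 178937/252457 = -38512972429/7043045386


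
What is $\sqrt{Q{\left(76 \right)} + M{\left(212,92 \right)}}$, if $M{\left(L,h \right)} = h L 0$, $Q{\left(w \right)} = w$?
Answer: $2 \sqrt{19} \approx 8.7178$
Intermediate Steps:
$M{\left(L,h \right)} = 0$ ($M{\left(L,h \right)} = L h 0 = 0$)
$\sqrt{Q{\left(76 \right)} + M{\left(212,92 \right)}} = \sqrt{76 + 0} = \sqrt{76} = 2 \sqrt{19}$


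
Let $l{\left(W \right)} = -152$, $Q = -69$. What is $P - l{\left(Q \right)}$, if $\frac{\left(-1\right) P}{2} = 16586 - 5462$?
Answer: $-22096$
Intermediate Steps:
$P = -22248$ ($P = - 2 \left(16586 - 5462\right) = \left(-2\right) 11124 = -22248$)
$P - l{\left(Q \right)} = -22248 - -152 = -22248 + 152 = -22096$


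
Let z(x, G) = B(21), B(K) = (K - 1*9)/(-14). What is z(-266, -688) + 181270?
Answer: 1268884/7 ≈ 1.8127e+5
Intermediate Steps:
B(K) = 9/14 - K/14 (B(K) = (K - 9)*(-1/14) = (-9 + K)*(-1/14) = 9/14 - K/14)
z(x, G) = -6/7 (z(x, G) = 9/14 - 1/14*21 = 9/14 - 3/2 = -6/7)
z(-266, -688) + 181270 = -6/7 + 181270 = 1268884/7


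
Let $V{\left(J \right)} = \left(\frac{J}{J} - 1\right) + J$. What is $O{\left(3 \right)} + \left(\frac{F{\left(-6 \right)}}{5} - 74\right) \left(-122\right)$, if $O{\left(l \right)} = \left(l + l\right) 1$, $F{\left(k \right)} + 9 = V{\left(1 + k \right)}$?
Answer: $\frac{46878}{5} \approx 9375.6$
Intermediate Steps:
$V{\left(J \right)} = J$ ($V{\left(J \right)} = \left(1 - 1\right) + J = 0 + J = J$)
$F{\left(k \right)} = -8 + k$ ($F{\left(k \right)} = -9 + \left(1 + k\right) = -8 + k$)
$O{\left(l \right)} = 2 l$ ($O{\left(l \right)} = 2 l 1 = 2 l$)
$O{\left(3 \right)} + \left(\frac{F{\left(-6 \right)}}{5} - 74\right) \left(-122\right) = 2 \cdot 3 + \left(\frac{-8 - 6}{5} - 74\right) \left(-122\right) = 6 + \left(\left(-14\right) \frac{1}{5} - 74\right) \left(-122\right) = 6 + \left(- \frac{14}{5} - 74\right) \left(-122\right) = 6 - - \frac{46848}{5} = 6 + \frac{46848}{5} = \frac{46878}{5}$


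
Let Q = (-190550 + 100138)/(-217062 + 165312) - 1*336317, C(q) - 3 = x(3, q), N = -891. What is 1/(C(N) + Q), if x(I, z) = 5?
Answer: -25875/8701950169 ≈ -2.9735e-6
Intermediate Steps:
C(q) = 8 (C(q) = 3 + 5 = 8)
Q = -8702157169/25875 (Q = -90412/(-51750) - 336317 = -90412*(-1/51750) - 336317 = 45206/25875 - 336317 = -8702157169/25875 ≈ -3.3632e+5)
1/(C(N) + Q) = 1/(8 - 8702157169/25875) = 1/(-8701950169/25875) = -25875/8701950169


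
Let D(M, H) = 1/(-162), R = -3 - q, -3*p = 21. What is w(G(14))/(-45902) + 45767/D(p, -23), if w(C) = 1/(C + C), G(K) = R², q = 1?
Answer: -10890530787457/1468864 ≈ -7.4143e+6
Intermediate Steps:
p = -7 (p = -⅓*21 = -7)
R = -4 (R = -3 - 1*1 = -3 - 1 = -4)
D(M, H) = -1/162
G(K) = 16 (G(K) = (-4)² = 16)
w(C) = 1/(2*C)
w(G(14))/(-45902) + 45767/D(p, -23) = ((½)/16)/(-45902) + 45767/(-1/162) = ((½)*(1/16))*(-1/45902) + 45767*(-162) = (1/32)*(-1/45902) - 7414254 = -1/1468864 - 7414254 = -10890530787457/1468864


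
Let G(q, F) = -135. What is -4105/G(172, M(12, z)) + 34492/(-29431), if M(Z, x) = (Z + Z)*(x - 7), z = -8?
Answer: 23231567/794637 ≈ 29.235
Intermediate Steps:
M(Z, x) = 2*Z*(-7 + x) (M(Z, x) = (2*Z)*(-7 + x) = 2*Z*(-7 + x))
-4105/G(172, M(12, z)) + 34492/(-29431) = -4105/(-135) + 34492/(-29431) = -4105*(-1/135) + 34492*(-1/29431) = 821/27 - 34492/29431 = 23231567/794637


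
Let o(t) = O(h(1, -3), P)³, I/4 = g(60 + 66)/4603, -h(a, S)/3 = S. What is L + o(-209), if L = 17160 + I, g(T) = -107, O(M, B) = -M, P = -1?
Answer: 75631465/4603 ≈ 16431.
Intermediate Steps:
h(a, S) = -3*S
I = -428/4603 (I = 4*(-107/4603) = -428/4603 ≈ -0.092983)
L = 78987052/4603 (L = 17160 - 428/4603 = 78987052/4603 ≈ 17160.)
o(t) = -729 (o(t) = (-(-3)*(-3))³ = (-1*9)³ = (-9)³ = -729)
L + o(-209) = 78987052/4603 - 729 = 75631465/4603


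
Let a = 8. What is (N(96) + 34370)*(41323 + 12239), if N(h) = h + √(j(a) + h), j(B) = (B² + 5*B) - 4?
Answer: 1846817760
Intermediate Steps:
j(B) = -4 + B² + 5*B
N(h) = h + √(100 + h) (N(h) = h + √((-4 + 8² + 5*8) + h) = h + √((-4 + 64 + 40) + h) = h + √(100 + h))
(N(96) + 34370)*(41323 + 12239) = ((96 + √(100 + 96)) + 34370)*(41323 + 12239) = ((96 + √196) + 34370)*53562 = ((96 + 14) + 34370)*53562 = (110 + 34370)*53562 = 34480*53562 = 1846817760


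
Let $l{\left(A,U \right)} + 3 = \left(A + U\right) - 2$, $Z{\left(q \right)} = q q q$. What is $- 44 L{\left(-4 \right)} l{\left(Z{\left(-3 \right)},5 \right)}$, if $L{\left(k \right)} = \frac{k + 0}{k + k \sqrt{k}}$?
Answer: $\frac{1188}{5} - \frac{2376 i}{5} \approx 237.6 - 475.2 i$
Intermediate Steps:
$Z{\left(q \right)} = q^{3}$ ($Z{\left(q \right)} = q^{2} q = q^{3}$)
$l{\left(A,U \right)} = -5 + A + U$ ($l{\left(A,U \right)} = -3 - \left(2 - A - U\right) = -3 + \left(-2 + A + U\right) = -5 + A + U$)
$L{\left(k \right)} = \frac{k}{k + k^{\frac{3}{2}}}$
$- 44 L{\left(-4 \right)} l{\left(Z{\left(-3 \right)},5 \right)} = - 44 \left(- \frac{4}{-4 + \left(-4\right)^{\frac{3}{2}}}\right) \left(-5 + \left(-3\right)^{3} + 5\right) = - 44 \left(- \frac{4}{-4 - 8 i}\right) \left(-5 - 27 + 5\right) = - 44 \left(- 4 \frac{-4 + 8 i}{80}\right) \left(-27\right) = - 44 \left(- \frac{-4 + 8 i}{20}\right) \left(-27\right) = \frac{11 \left(-4 + 8 i\right)}{5} \left(-27\right) = - \frac{297 \left(-4 + 8 i\right)}{5}$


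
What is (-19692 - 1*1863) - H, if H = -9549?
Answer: -12006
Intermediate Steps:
(-19692 - 1*1863) - H = (-19692 - 1*1863) - 1*(-9549) = (-19692 - 1863) + 9549 = -21555 + 9549 = -12006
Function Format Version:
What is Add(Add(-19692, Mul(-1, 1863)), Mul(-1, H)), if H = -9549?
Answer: -12006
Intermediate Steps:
Add(Add(-19692, Mul(-1, 1863)), Mul(-1, H)) = Add(Add(-19692, Mul(-1, 1863)), Mul(-1, -9549)) = Add(Add(-19692, -1863), 9549) = Add(-21555, 9549) = -12006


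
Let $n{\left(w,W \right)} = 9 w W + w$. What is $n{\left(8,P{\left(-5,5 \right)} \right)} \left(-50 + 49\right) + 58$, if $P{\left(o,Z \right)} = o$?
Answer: $410$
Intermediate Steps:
$n{\left(w,W \right)} = w + 9 W w$ ($n{\left(w,W \right)} = 9 W w + w = w + 9 W w$)
$n{\left(8,P{\left(-5,5 \right)} \right)} \left(-50 + 49\right) + 58 = 8 \left(1 + 9 \left(-5\right)\right) \left(-50 + 49\right) + 58 = 8 \left(1 - 45\right) \left(-1\right) + 58 = 8 \left(-44\right) \left(-1\right) + 58 = \left(-352\right) \left(-1\right) + 58 = 352 + 58 = 410$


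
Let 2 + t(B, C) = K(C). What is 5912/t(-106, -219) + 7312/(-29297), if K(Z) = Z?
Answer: -174819816/6474637 ≈ -27.001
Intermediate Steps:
t(B, C) = -2 + C
5912/t(-106, -219) + 7312/(-29297) = 5912/(-2 - 219) + 7312/(-29297) = 5912/(-221) + 7312*(-1/29297) = 5912*(-1/221) - 7312/29297 = -5912/221 - 7312/29297 = -174819816/6474637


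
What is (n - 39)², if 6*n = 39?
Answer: 4225/4 ≈ 1056.3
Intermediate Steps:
n = 13/2 (n = (⅙)*39 = 13/2 ≈ 6.5000)
(n - 39)² = (13/2 - 39)² = (-65/2)² = 4225/4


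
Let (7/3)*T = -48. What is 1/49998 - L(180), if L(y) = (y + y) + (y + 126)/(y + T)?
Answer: -280476265/774969 ≈ -361.92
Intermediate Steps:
T = -144/7 (T = (3/7)*(-48) = -144/7 ≈ -20.571)
L(y) = 2*y + (126 + y)/(-144/7 + y) (L(y) = (y + y) + (y + 126)/(y - 144/7) = 2*y + (126 + y)/(-144/7 + y))
1/49998 - L(180) = 1/49998 - (882 - 281*180 + 14*180²)/(-144 + 7*180) = 1/49998 - (882 - 50580 + 14*32400)/(-144 + 1260) = 1/49998 - (882 - 50580 + 453600)/1116 = 1/49998 - 403902/1116 = 1/49998 - 1*22439/62 = 1/49998 - 22439/62 = -280476265/774969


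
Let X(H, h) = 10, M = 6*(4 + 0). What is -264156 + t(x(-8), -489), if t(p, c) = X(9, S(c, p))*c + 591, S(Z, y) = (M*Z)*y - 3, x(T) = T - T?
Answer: -268455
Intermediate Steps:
M = 24 (M = 6*4 = 24)
x(T) = 0
S(Z, y) = -3 + 24*Z*y (S(Z, y) = (24*Z)*y - 3 = 24*Z*y - 3 = -3 + 24*Z*y)
t(p, c) = 591 + 10*c (t(p, c) = 10*c + 591 = 591 + 10*c)
-264156 + t(x(-8), -489) = -264156 + (591 + 10*(-489)) = -264156 + (591 - 4890) = -264156 - 4299 = -268455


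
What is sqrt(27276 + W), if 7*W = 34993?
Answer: 5*sqrt(1291) ≈ 179.65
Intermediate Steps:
W = 4999 (W = (1/7)*34993 = 4999)
sqrt(27276 + W) = sqrt(27276 + 4999) = sqrt(32275) = 5*sqrt(1291)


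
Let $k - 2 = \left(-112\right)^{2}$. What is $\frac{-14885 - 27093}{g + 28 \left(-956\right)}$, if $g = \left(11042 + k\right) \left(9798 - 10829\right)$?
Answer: $\frac{20989}{12172998} \approx 0.0017242$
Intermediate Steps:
$k = 12546$ ($k = 2 + \left(-112\right)^{2} = 2 + 12544 = 12546$)
$g = -24319228$ ($g = \left(11042 + 12546\right) \left(9798 - 10829\right) = 23588 \left(-1031\right) = -24319228$)
$\frac{-14885 - 27093}{g + 28 \left(-956\right)} = \frac{-14885 - 27093}{-24319228 + 28 \left(-956\right)} = - \frac{41978}{-24319228 - 26768} = - \frac{41978}{-24345996} = \left(-41978\right) \left(- \frac{1}{24345996}\right) = \frac{20989}{12172998}$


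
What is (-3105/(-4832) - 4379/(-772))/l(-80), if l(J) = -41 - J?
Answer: 5889097/36370464 ≈ 0.16192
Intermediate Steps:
(-3105/(-4832) - 4379/(-772))/l(-80) = (-3105/(-4832) - 4379/(-772))/(-41 - 1*(-80)) = (-3105*(-1/4832) - 4379*(-1/772))/(-41 + 80) = (3105/4832 + 4379/772)/39 = (5889097/932576)*(1/39) = 5889097/36370464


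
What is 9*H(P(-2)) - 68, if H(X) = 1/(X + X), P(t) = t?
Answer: -281/4 ≈ -70.250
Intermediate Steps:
H(X) = 1/(2*X)
9*H(P(-2)) - 68 = 9*((½)/(-2)) - 68 = 9*((½)*(-½)) - 68 = 9*(-¼) - 68 = -9/4 - 68 = -281/4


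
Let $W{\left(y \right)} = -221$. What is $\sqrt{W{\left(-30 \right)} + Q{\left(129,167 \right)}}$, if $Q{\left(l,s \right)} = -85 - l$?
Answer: $i \sqrt{435} \approx 20.857 i$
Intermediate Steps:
$\sqrt{W{\left(-30 \right)} + Q{\left(129,167 \right)}} = \sqrt{-221 - 214} = \sqrt{-435} = i \sqrt{435}$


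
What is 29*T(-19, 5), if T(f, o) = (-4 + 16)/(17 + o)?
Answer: 174/11 ≈ 15.818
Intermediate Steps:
T(f, o) = 12/(17 + o)
29*T(-19, 5) = 29*(12/(17 + 5)) = 29*(12/22) = 29*(12*(1/22)) = 29*(6/11) = 174/11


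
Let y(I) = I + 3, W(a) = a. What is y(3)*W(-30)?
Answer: -180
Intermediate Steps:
y(I) = 3 + I
y(3)*W(-30) = (3 + 3)*(-30) = 6*(-30) = -180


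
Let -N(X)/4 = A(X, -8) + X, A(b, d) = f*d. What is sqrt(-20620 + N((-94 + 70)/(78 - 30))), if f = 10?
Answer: I*sqrt(20298) ≈ 142.47*I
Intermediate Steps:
A(b, d) = 10*d
N(X) = 320 - 4*X (N(X) = -4*(10*(-8) + X) = -4*(-80 + X) = 320 - 4*X)
sqrt(-20620 + N((-94 + 70)/(78 - 30))) = sqrt(-20620 + (320 - 4*(-94 + 70)/(78 - 30))) = sqrt(-20620 + (320 - (-96)/48)) = sqrt(-20620 + (320 - 4*(-1/2))) = sqrt(-20620 + (320 + 2)) = sqrt(-20620 + 322) = sqrt(-20298) = I*sqrt(20298)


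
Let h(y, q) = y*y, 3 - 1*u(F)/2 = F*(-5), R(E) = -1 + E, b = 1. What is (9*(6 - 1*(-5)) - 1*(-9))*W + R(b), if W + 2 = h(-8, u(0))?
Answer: 6696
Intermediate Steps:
u(F) = 6 + 10*F (u(F) = 6 - 2*F*(-5) = 6 - (-10)*F = 6 + 10*F)
h(y, q) = y**2
W = 62 (W = -2 + (-8)**2 = -2 + 64 = 62)
(9*(6 - 1*(-5)) - 1*(-9))*W + R(b) = (9*(6 - 1*(-5)) - 1*(-9))*62 + (-1 + 1) = (9*(6 + 5) + 9)*62 + 0 = (9*11 + 9)*62 + 0 = (99 + 9)*62 + 0 = 108*62 + 0 = 6696 + 0 = 6696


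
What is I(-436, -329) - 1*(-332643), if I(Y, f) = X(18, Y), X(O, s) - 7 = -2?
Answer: 332648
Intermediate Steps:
X(O, s) = 5 (X(O, s) = 7 - 2 = 5)
I(Y, f) = 5
I(-436, -329) - 1*(-332643) = 5 - 1*(-332643) = 5 + 332643 = 332648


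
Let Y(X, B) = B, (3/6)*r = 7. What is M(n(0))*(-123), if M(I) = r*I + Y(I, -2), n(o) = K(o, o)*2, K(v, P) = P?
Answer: 246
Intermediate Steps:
r = 14 (r = 2*7 = 14)
n(o) = 2*o (n(o) = o*2 = 2*o)
M(I) = -2 + 14*I (M(I) = 14*I - 2 = -2 + 14*I)
M(n(0))*(-123) = (-2 + 14*(2*0))*(-123) = (-2 + 14*0)*(-123) = (-2 + 0)*(-123) = -2*(-123) = 246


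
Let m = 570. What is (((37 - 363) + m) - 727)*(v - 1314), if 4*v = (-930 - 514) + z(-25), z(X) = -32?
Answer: 812889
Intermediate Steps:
v = -369 (v = ((-930 - 514) - 32)/4 = (-1444 - 32)/4 = (¼)*(-1476) = -369)
(((37 - 363) + m) - 727)*(v - 1314) = (((37 - 363) + 570) - 727)*(-369 - 1314) = ((-326 + 570) - 727)*(-1683) = (244 - 727)*(-1683) = -483*(-1683) = 812889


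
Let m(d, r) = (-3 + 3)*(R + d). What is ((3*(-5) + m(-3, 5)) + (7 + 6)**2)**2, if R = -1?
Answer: 23716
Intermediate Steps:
m(d, r) = 0 (m(d, r) = (-3 + 3)*(-1 + d) = 0*(-1 + d) = 0)
((3*(-5) + m(-3, 5)) + (7 + 6)**2)**2 = ((3*(-5) + 0) + (7 + 6)**2)**2 = ((-15 + 0) + 13**2)**2 = (-15 + 169)**2 = 154**2 = 23716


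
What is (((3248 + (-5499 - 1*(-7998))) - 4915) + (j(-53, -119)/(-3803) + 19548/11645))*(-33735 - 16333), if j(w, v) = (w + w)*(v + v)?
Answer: -1833813544405472/44285935 ≈ -4.1409e+7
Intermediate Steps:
j(w, v) = 4*v*w (j(w, v) = (2*w)*(2*v) = 4*v*w)
(((3248 + (-5499 - 1*(-7998))) - 4915) + (j(-53, -119)/(-3803) + 19548/11645))*(-33735 - 16333) = (((3248 + (-5499 - 1*(-7998))) - 4915) + ((4*(-119)*(-53))/(-3803) + 19548/11645))*(-33735 - 16333) = (((3248 + (-5499 + 7998)) - 4915) + (25228*(-1/3803) + 19548*(1/11645)))*(-50068) = (((3248 + 2499) - 4915) + (-25228/3803 + 19548/11645))*(-50068) = ((5747 - 4915) - 219439016/44285935)*(-50068) = (832 - 219439016/44285935)*(-50068) = (36626458904/44285935)*(-50068) = -1833813544405472/44285935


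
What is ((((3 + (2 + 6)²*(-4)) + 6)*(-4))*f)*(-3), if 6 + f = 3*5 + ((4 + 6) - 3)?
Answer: -47424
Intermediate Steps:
f = 16 (f = -6 + (3*5 + ((4 + 6) - 3)) = -6 + (15 + (10 - 3)) = -6 + (15 + 7) = -6 + 22 = 16)
((((3 + (2 + 6)²*(-4)) + 6)*(-4))*f)*(-3) = ((((3 + (2 + 6)²*(-4)) + 6)*(-4))*16)*(-3) = ((((3 + 8²*(-4)) + 6)*(-4))*16)*(-3) = ((((3 + 64*(-4)) + 6)*(-4))*16)*(-3) = ((((3 - 256) + 6)*(-4))*16)*(-3) = (((-253 + 6)*(-4))*16)*(-3) = (-247*(-4)*16)*(-3) = (988*16)*(-3) = 15808*(-3) = -47424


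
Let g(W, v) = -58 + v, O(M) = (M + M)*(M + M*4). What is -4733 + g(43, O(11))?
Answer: -3581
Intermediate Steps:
O(M) = 10*M² (O(M) = (2*M)*(M + 4*M) = (2*M)*(5*M) = 10*M²)
-4733 + g(43, O(11)) = -4733 + (-58 + 10*11²) = -4733 + (-58 + 10*121) = -4733 + (-58 + 1210) = -4733 + 1152 = -3581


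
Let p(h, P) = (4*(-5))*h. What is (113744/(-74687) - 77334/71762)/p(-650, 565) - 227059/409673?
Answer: -7913130894499762389/14272177818616003000 ≈ -0.55444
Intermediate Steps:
p(h, P) = -20*h
(113744/(-74687) - 77334/71762)/p(-650, 565) - 227059/409673 = (113744/(-74687) - 77334/71762)/((-20*(-650))) - 227059/409673 = (113744*(-1/74687) - 77334*1/71762)/13000 - 227059*1/409673 = (-113744/74687 - 38667/35881)*(1/13000) - 227059/409673 = -6969170693/2679844247*1/13000 - 227059/409673 = -6969170693/34837975211000 - 227059/409673 = -7913130894499762389/14272177818616003000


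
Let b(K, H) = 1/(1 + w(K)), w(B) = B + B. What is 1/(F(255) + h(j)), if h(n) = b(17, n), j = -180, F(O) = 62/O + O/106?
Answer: 37842/101317 ≈ 0.37350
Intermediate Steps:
F(O) = 62/O + O/106 (F(O) = 62/O + O*(1/106) = 62/O + O/106)
w(B) = 2*B
b(K, H) = 1/(1 + 2*K)
h(n) = 1/35 (h(n) = 1/(1 + 2*17) = 1/(1 + 34) = 1/35)
1/(F(255) + h(j)) = 1/((62/255 + (1/106)*255) + 1/35) = 1/((62*(1/255) + 255/106) + 1/35) = 1/((62/255 + 255/106) + 1/35) = 1/(71597/27030 + 1/35) = 1/(101317/37842) = 37842/101317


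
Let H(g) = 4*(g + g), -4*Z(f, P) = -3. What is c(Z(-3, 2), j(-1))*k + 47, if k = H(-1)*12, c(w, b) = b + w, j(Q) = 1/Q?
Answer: 71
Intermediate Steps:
Z(f, P) = ¾ (Z(f, P) = -¼*(-3) = ¾)
j(Q) = 1/Q
H(g) = 8*g (H(g) = 4*(2*g) = 8*g)
k = -96 (k = (8*(-1))*12 = -8*12 = -96)
c(Z(-3, 2), j(-1))*k + 47 = (1/(-1) + ¾)*(-96) + 47 = (-1 + ¾)*(-96) + 47 = -¼*(-96) + 47 = 24 + 47 = 71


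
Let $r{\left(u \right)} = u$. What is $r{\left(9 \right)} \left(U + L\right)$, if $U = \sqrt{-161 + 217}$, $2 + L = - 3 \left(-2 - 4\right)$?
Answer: $144 + 18 \sqrt{14} \approx 211.35$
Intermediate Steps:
$L = 16$ ($L = -2 - 3 \left(-2 - 4\right) = -2 - -18 = -2 + 18 = 16$)
$U = 2 \sqrt{14}$ ($U = \sqrt{56} = 2 \sqrt{14} \approx 7.4833$)
$r{\left(9 \right)} \left(U + L\right) = 9 \left(2 \sqrt{14} + 16\right) = 9 \left(16 + 2 \sqrt{14}\right) = 144 + 18 \sqrt{14}$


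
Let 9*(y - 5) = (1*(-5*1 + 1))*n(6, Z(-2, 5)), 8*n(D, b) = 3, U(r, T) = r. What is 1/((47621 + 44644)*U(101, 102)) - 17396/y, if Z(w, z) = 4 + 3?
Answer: -972655415611/270244185 ≈ -3599.2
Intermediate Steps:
Z(w, z) = 7
n(D, b) = 3/8 (n(D, b) = (⅛)*3 = 3/8)
y = 29/6 (y = 5 + ((1*(-5*1 + 1))*(3/8))/9 = 5 + ((1*(-5 + 1))*(3/8))/9 = 5 + ((1*(-4))*(3/8))/9 = 5 + (-4*3/8)/9 = 5 + (⅑)*(-3/2) = 5 - ⅙ = 29/6 ≈ 4.8333)
1/((47621 + 44644)*U(101, 102)) - 17396/y = 1/((47621 + 44644)*101) - 17396/29/6 = (1/101)/92265 - 17396*6/29 = (1/92265)*(1/101) - 104376/29 = 1/9318765 - 104376/29 = -972655415611/270244185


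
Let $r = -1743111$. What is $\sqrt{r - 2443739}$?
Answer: $5 i \sqrt{167474} \approx 2046.2 i$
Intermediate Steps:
$\sqrt{r - 2443739} = \sqrt{-1743111 - 2443739} = \sqrt{-4186850} = 5 i \sqrt{167474}$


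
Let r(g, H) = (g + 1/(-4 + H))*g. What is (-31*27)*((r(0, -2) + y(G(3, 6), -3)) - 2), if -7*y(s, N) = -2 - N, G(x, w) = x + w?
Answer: 12555/7 ≈ 1793.6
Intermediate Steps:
G(x, w) = w + x
y(s, N) = 2/7 + N/7 (y(s, N) = -(-2 - N)/7 = 2/7 + N/7)
r(g, H) = g*(g + 1/(-4 + H))
(-31*27)*((r(0, -2) + y(G(3, 6), -3)) - 2) = (-31*27)*((0*(1 - 4*0 - 2*0)/(-4 - 2) + (2/7 + (⅐)*(-3))) - 2) = -837*((0*(1 + 0 + 0)/(-6) + (2/7 - 3/7)) - 2) = -837*((0*(-⅙)*1 - ⅐) - 2) = -837*((0 - ⅐) - 2) = -837*(-⅐ - 2) = -837*(-15/7) = 12555/7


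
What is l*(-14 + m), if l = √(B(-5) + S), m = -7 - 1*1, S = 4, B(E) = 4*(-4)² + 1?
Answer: -22*√69 ≈ -182.75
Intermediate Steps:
B(E) = 65 (B(E) = 4*16 + 1 = 64 + 1 = 65)
m = -8 (m = -7 - 1 = -8)
l = √69 (l = √(65 + 4) = √69 ≈ 8.3066)
l*(-14 + m) = √69*(-14 - 8) = √69*(-22) = -22*√69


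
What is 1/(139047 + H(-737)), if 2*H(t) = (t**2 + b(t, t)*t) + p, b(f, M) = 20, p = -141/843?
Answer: 281/113316458 ≈ 2.4798e-6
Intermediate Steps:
p = -47/281 (p = -141*1/843 = -47/281 ≈ -0.16726)
H(t) = -47/562 + t**2/2 + 10*t (H(t) = ((t**2 + 20*t) - 47/281)/2 = (-47/281 + t**2 + 20*t)/2 = -47/562 + t**2/2 + 10*t)
1/(139047 + H(-737)) = 1/(139047 + (-47/562 + (1/2)*(-737)**2 + 10*(-737))) = 1/(139047 + (-47/562 + (1/2)*543169 - 7370)) = 1/(139047 + (-47/562 + 543169/2 - 7370)) = 1/(139047 + 74244251/281) = 1/(113316458/281) = 281/113316458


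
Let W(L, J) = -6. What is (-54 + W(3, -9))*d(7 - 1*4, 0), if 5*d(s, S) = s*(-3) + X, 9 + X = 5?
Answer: 156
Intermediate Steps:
X = -4 (X = -9 + 5 = -4)
d(s, S) = -4/5 - 3*s/5 (d(s, S) = (s*(-3) - 4)/5 = (-3*s - 4)/5 = (-4 - 3*s)/5 = -4/5 - 3*s/5)
(-54 + W(3, -9))*d(7 - 1*4, 0) = (-54 - 6)*(-4/5 - 3*(7 - 1*4)/5) = -60*(-4/5 - 3*(7 - 4)/5) = -60*(-4/5 - 3/5*3) = -60*(-4/5 - 9/5) = -60*(-13/5) = 156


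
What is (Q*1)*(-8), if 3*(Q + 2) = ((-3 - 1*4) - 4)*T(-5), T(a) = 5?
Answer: 488/3 ≈ 162.67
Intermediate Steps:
Q = -61/3 (Q = -2 + (((-3 - 1*4) - 4)*5)/3 = -2 + (((-3 - 4) - 4)*5)/3 = -2 + ((-7 - 4)*5)/3 = -2 + (-11*5)/3 = -2 + (1/3)*(-55) = -2 - 55/3 = -61/3 ≈ -20.333)
(Q*1)*(-8) = -61/3*1*(-8) = -61/3*(-8) = 488/3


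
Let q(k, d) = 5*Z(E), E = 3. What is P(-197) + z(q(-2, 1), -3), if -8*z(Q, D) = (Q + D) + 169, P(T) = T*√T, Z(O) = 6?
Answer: -49/2 - 197*I*√197 ≈ -24.5 - 2765.0*I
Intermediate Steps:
q(k, d) = 30 (q(k, d) = 5*6 = 30)
P(T) = T^(3/2)
z(Q, D) = -169/8 - D/8 - Q/8 (z(Q, D) = -((Q + D) + 169)/8 = -((D + Q) + 169)/8 = -(169 + D + Q)/8 = -169/8 - D/8 - Q/8)
P(-197) + z(q(-2, 1), -3) = (-197)^(3/2) + (-169/8 - ⅛*(-3) - ⅛*30) = -197*I*√197 + (-169/8 + 3/8 - 15/4) = -197*I*√197 - 49/2 = -49/2 - 197*I*√197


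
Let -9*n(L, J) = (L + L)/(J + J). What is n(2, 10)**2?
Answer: 1/2025 ≈ 0.00049383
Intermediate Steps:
n(L, J) = -L/(9*J) (n(L, J) = -(L + L)/(9*(J + J)) = -2*L/(9*(2*J)) = -2*L*1/(2*J)/9 = -L/(9*J))
n(2, 10)**2 = (-1/9*2/10)**2 = (-1/9*2*1/10)**2 = (-1/45)**2 = 1/2025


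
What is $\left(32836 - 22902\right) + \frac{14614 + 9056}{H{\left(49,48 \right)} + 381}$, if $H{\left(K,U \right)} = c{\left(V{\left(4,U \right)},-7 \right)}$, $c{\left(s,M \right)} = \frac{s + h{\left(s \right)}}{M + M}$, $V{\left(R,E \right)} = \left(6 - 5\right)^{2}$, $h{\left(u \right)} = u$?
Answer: $\frac{13324867}{1333} \approx 9996.2$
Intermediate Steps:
$V{\left(R,E \right)} = 1$ ($V{\left(R,E \right)} = 1^{2} = 1$)
$c{\left(s,M \right)} = \frac{s}{M}$ ($c{\left(s,M \right)} = \frac{s + s}{M + M} = \frac{2 s}{2 M} = 2 s \frac{1}{2 M} = \frac{s}{M}$)
$H{\left(K,U \right)} = - \frac{1}{7}$ ($H{\left(K,U \right)} = 1 \frac{1}{-7} = 1 \left(- \frac{1}{7}\right) = - \frac{1}{7}$)
$\left(32836 - 22902\right) + \frac{14614 + 9056}{H{\left(49,48 \right)} + 381} = \left(32836 - 22902\right) + \frac{14614 + 9056}{- \frac{1}{7} + 381} = 9934 + \frac{23670}{\frac{2666}{7}} = 9934 + 23670 \cdot \frac{7}{2666} = 9934 + \frac{82845}{1333} = \frac{13324867}{1333}$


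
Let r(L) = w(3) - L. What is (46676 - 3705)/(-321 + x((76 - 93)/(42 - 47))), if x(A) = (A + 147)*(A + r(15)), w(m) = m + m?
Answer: -1074275/29081 ≈ -36.941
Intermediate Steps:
w(m) = 2*m
r(L) = 6 - L (r(L) = 2*3 - L = 6 - L)
x(A) = (-9 + A)*(147 + A) (x(A) = (A + 147)*(A + (6 - 1*15)) = (147 + A)*(A + (6 - 15)) = (147 + A)*(A - 9) = (147 + A)*(-9 + A) = (-9 + A)*(147 + A))
(46676 - 3705)/(-321 + x((76 - 93)/(42 - 47))) = (46676 - 3705)/(-321 + (-1323 + ((76 - 93)/(42 - 47))**2 + 138*((76 - 93)/(42 - 47)))) = 42971/(-321 + (-1323 + (-17/(-5))**2 + 138*(-17/(-5)))) = 42971/(-321 + (-1323 + (-17*(-1/5))**2 + 138*(-17*(-1/5)))) = 42971/(-321 + (-1323 + (17/5)**2 + 138*(17/5))) = 42971/(-321 + (-1323 + 289/25 + 2346/5)) = 42971/(-321 - 21056/25) = 42971/(-29081/25) = 42971*(-25/29081) = -1074275/29081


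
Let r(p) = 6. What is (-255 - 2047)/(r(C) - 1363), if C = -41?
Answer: 2302/1357 ≈ 1.6964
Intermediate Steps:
(-255 - 2047)/(r(C) - 1363) = (-255 - 2047)/(6 - 1363) = -2302/(-1357) = -2302*(-1/1357) = 2302/1357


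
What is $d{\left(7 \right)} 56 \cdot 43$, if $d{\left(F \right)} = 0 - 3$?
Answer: $-7224$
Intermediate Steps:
$d{\left(F \right)} = -3$
$d{\left(7 \right)} 56 \cdot 43 = \left(-3\right) 56 \cdot 43 = \left(-168\right) 43 = -7224$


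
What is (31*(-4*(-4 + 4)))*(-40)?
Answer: 0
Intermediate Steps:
(31*(-4*(-4 + 4)))*(-40) = (31*(-4*0))*(-40) = (31*0)*(-40) = 0*(-40) = 0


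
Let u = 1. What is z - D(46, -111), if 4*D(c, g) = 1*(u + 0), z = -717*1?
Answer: -2869/4 ≈ -717.25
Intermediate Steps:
z = -717
D(c, g) = ¼ (D(c, g) = (1*(1 + 0))/4 = (1*1)/4 = (¼)*1 = ¼)
z - D(46, -111) = -717 - 1*¼ = -717 - ¼ = -2869/4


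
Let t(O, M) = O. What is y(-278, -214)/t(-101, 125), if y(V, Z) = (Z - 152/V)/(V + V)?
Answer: -14835/3902842 ≈ -0.0038011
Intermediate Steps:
y(V, Z) = (Z - 152/V)/(2*V) (y(V, Z) = (Z - 152/V)/((2*V)) = (Z - 152/V)*(1/(2*V)) = (Z - 152/V)/(2*V))
y(-278, -214)/t(-101, 125) = ((½)*(-152 - 278*(-214))/(-278)²)/(-101) = ((½)*(1/77284)*(-152 + 59492))*(-1/101) = ((½)*(1/77284)*59340)*(-1/101) = (14835/38642)*(-1/101) = -14835/3902842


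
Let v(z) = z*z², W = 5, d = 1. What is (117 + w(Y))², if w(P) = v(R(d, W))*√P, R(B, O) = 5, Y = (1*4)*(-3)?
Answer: -173811 + 58500*I*√3 ≈ -1.7381e+5 + 1.0133e+5*I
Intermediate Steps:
Y = -12 (Y = 4*(-3) = -12)
v(z) = z³
w(P) = 125*√P (w(P) = 5³*√P = 125*√P)
(117 + w(Y))² = (117 + 125*√(-12))² = (117 + 125*(2*I*√3))² = (117 + 250*I*√3)²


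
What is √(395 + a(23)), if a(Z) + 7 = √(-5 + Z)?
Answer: √(388 + 3*√2) ≈ 19.805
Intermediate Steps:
a(Z) = -7 + √(-5 + Z)
√(395 + a(23)) = √(395 + (-7 + √(-5 + 23))) = √(395 + (-7 + √18)) = √(395 + (-7 + 3*√2)) = √(388 + 3*√2)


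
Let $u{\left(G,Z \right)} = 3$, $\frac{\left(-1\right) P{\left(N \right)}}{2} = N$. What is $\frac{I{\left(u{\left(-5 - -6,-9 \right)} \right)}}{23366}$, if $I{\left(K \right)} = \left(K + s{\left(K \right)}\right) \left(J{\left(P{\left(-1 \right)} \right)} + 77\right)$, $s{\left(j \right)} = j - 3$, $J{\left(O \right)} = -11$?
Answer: $\frac{99}{11683} \approx 0.0084738$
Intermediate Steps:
$P{\left(N \right)} = - 2 N$
$s{\left(j \right)} = -3 + j$
$I{\left(K \right)} = -198 + 132 K$ ($I{\left(K \right)} = \left(K + \left(-3 + K\right)\right) \left(-11 + 77\right) = \left(-3 + 2 K\right) 66 = -198 + 132 K$)
$\frac{I{\left(u{\left(-5 - -6,-9 \right)} \right)}}{23366} = \frac{-198 + 132 \cdot 3}{23366} = \left(-198 + 396\right) \frac{1}{23366} = 198 \cdot \frac{1}{23366} = \frac{99}{11683}$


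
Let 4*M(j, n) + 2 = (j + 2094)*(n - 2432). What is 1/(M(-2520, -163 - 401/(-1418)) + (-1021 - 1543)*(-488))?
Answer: 2836/4332185351 ≈ 6.5464e-7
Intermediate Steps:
M(j, n) = -1/2 + (-2432 + n)*(2094 + j)/4 (M(j, n) = -1/2 + ((j + 2094)*(n - 2432))/4 = -1/2 + ((2094 + j)*(-2432 + n))/4 = -1/2 + ((-2432 + n)*(2094 + j))/4 = -1/2 + (-2432 + n)*(2094 + j)/4)
1/(M(-2520, -163 - 401/(-1418)) + (-1021 - 1543)*(-488)) = 1/((-2546305/2 - 608*(-2520) + 1047*(-163 - 401/(-1418))/2 + (1/4)*(-2520)*(-163 - 401/(-1418))) + (-1021 - 1543)*(-488)) = 1/((-2546305/2 + 1532160 + 1047*(-163 - 401*(-1)/1418)/2 + (1/4)*(-2520)*(-163 - 401*(-1)/1418)) - 2564*(-488)) = 1/((-2546305/2 + 1532160 + 1047*(-163 - 1*(-401/1418))/2 + (1/4)*(-2520)*(-163 - 1*(-401/1418))) + 1251232) = 1/((-2546305/2 + 1532160 + 1047*(-163 + 401/1418)/2 + (1/4)*(-2520)*(-163 + 401/1418)) + 1251232) = 1/((-2546305/2 + 1532160 + (1047/2)*(-230733/1418) + (1/4)*(-2520)*(-230733/1418)) + 1251232) = 1/((-2546305/2 + 1532160 - 241577451/2836 + 72680895/709) + 1251232) = 1/(783691399/2836 + 1251232) = 1/(4332185351/2836) = 2836/4332185351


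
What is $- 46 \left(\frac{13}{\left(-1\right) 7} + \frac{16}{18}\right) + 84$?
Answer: $\frac{8098}{63} \approx 128.54$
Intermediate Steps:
$- 46 \left(\frac{13}{\left(-1\right) 7} + \frac{16}{18}\right) + 84 = - 46 \left(\frac{13}{-7} + 16 \cdot \frac{1}{18}\right) + 84 = - 46 \left(13 \left(- \frac{1}{7}\right) + \frac{8}{9}\right) + 84 = - 46 \left(- \frac{13}{7} + \frac{8}{9}\right) + 84 = \left(-46\right) \left(- \frac{61}{63}\right) + 84 = \frac{2806}{63} + 84 = \frac{8098}{63}$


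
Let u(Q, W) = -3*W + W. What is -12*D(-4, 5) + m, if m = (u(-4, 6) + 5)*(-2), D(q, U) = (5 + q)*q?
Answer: 62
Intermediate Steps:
u(Q, W) = -2*W
D(q, U) = q*(5 + q)
m = 14 (m = (-2*6 + 5)*(-2) = (-12 + 5)*(-2) = -7*(-2) = 14)
-12*D(-4, 5) + m = -(-48)*(5 - 4) + 14 = -(-48) + 14 = -12*(-4) + 14 = 48 + 14 = 62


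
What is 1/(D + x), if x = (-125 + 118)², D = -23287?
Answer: -1/23238 ≈ -4.3033e-5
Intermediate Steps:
x = 49 (x = (-7)² = 49)
1/(D + x) = 1/(-23287 + 49) = 1/(-23238) = -1/23238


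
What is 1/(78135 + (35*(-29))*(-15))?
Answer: 1/93360 ≈ 1.0711e-5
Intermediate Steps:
1/(78135 + (35*(-29))*(-15)) = 1/(78135 - 1015*(-15)) = 1/(78135 + 15225) = 1/93360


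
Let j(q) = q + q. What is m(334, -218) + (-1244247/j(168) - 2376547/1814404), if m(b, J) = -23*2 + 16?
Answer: -189721203825/50803312 ≈ -3734.4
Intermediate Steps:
m(b, J) = -30 (m(b, J) = -46 + 16 = -30)
j(q) = 2*q
m(334, -218) + (-1244247/j(168) - 2376547/1814404) = -30 + (-1244247/(2*168) - 2376547/1814404) = -30 + (-1244247/336 - 2376547*1/1814404) = -30 + (-1244247*1/336 - 2376547/1814404) = -30 + (-414749/112 - 2376547/1814404) = -30 - 188197104465/50803312 = -189721203825/50803312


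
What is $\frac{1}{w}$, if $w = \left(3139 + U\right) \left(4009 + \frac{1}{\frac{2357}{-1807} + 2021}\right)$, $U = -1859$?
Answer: $\frac{364959}{1872794638976} \approx 1.9487 \cdot 10^{-7}$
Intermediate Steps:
$w = \frac{1872794638976}{364959}$ ($w = \left(3139 - 1859\right) \left(4009 + \frac{1}{\frac{2357}{-1807} + 2021}\right) = 1280 \left(4009 + \frac{1}{2357 \left(- \frac{1}{1807}\right) + 2021}\right) = 1280 \left(4009 + \frac{1}{- \frac{2357}{1807} + 2021}\right) = 1280 \left(4009 + \frac{1}{\frac{3649590}{1807}}\right) = 1280 \left(4009 + \frac{1807}{3649590}\right) = 1280 \cdot \frac{14631208117}{3649590} = \frac{1872794638976}{364959} \approx 5.1315 \cdot 10^{6}$)
$\frac{1}{w} = \frac{1}{\frac{1872794638976}{364959}} = \frac{364959}{1872794638976}$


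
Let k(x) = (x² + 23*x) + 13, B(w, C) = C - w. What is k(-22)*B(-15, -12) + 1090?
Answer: 1063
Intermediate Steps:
k(x) = 13 + x² + 23*x
k(-22)*B(-15, -12) + 1090 = (13 + (-22)² + 23*(-22))*(-12 - 1*(-15)) + 1090 = (13 + 484 - 506)*(-12 + 15) + 1090 = -9*3 + 1090 = -27 + 1090 = 1063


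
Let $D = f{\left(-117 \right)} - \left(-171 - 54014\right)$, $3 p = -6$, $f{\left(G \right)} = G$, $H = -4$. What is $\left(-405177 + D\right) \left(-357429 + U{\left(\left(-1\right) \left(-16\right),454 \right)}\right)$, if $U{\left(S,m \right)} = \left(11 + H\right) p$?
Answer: $125501454287$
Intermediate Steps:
$p = -2$ ($p = \frac{1}{3} \left(-6\right) = -2$)
$U{\left(S,m \right)} = -14$ ($U{\left(S,m \right)} = \left(11 - 4\right) \left(-2\right) = 7 \left(-2\right) = -14$)
$D = 54068$ ($D = -117 - \left(-171 - 54014\right) = -117 - -54185 = -117 + 54185 = 54068$)
$\left(-405177 + D\right) \left(-357429 + U{\left(\left(-1\right) \left(-16\right),454 \right)}\right) = \left(-405177 + 54068\right) \left(-357429 - 14\right) = \left(-351109\right) \left(-357443\right) = 125501454287$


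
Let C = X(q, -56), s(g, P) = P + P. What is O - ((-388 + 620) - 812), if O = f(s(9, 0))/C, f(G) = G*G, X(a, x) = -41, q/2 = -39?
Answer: 580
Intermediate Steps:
q = -78 (q = 2*(-39) = -78)
s(g, P) = 2*P
f(G) = G²
C = -41
O = 0 (O = (2*0)²/(-41) = 0²*(-1/41) = 0*(-1/41) = 0)
O - ((-388 + 620) - 812) = 0 - ((-388 + 620) - 812) = 0 - (232 - 812) = 0 - 1*(-580) = 0 + 580 = 580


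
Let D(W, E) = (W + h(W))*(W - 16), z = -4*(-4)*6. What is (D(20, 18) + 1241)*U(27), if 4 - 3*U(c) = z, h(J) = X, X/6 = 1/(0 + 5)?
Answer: -609868/15 ≈ -40658.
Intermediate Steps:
X = 6/5 (X = 6/(0 + 5) = 6/5 ≈ 1.2000)
h(J) = 6/5
z = 96 (z = 16*6 = 96)
U(c) = -92/3 (U(c) = 4/3 - ⅓*96 = 4/3 - 32 = -92/3)
D(W, E) = (-16 + W)*(6/5 + W) (D(W, E) = (W + 6/5)*(W - 16) = (6/5 + W)*(-16 + W) = (-16 + W)*(6/5 + W))
(D(20, 18) + 1241)*U(27) = ((-96/5 + 20² - 74/5*20) + 1241)*(-92/3) = ((-96/5 + 400 - 296) + 1241)*(-92/3) = (424/5 + 1241)*(-92/3) = (6629/5)*(-92/3) = -609868/15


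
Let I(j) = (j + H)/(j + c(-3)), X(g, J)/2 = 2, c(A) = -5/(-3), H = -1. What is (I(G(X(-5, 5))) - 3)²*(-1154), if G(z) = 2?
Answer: -1038600/121 ≈ -8583.5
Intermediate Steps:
c(A) = 5/3 (c(A) = -5*(-⅓) = 5/3)
X(g, J) = 4 (X(g, J) = 2*2 = 4)
I(j) = (-1 + j)/(5/3 + j) (I(j) = (j - 1)/(j + 5/3) = (-1 + j)/(5/3 + j))
(I(G(X(-5, 5))) - 3)²*(-1154) = (3*(-1 + 2)/(5 + 3*2) - 3)²*(-1154) = (3*1/(5 + 6) - 3)²*(-1154) = (3*1/11 - 3)²*(-1154) = (3*(1/11)*1 - 3)²*(-1154) = (3/11 - 3)²*(-1154) = (-30/11)²*(-1154) = (900/121)*(-1154) = -1038600/121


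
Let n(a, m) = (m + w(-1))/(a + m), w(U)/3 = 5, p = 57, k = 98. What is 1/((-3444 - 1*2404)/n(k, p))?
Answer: -9/113305 ≈ -7.9432e-5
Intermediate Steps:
w(U) = 15 (w(U) = 3*5 = 15)
n(a, m) = (15 + m)/(a + m) (n(a, m) = (m + 15)/(a + m) = (15 + m)/(a + m))
1/((-3444 - 1*2404)/n(k, p)) = 1/((-3444 - 1*2404)/(((15 + 57)/(98 + 57)))) = 1/((-3444 - 2404)/((72/155))) = 1/(-5848/((1/155)*72)) = 1/(-5848/72/155) = 1/(-5848*155/72) = 1/(-113305/9) = -9/113305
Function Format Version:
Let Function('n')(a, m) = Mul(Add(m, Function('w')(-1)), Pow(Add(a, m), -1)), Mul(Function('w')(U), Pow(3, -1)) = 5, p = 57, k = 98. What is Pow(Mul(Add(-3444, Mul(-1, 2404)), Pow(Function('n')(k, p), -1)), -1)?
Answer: Rational(-9, 113305) ≈ -7.9432e-5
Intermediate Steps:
Function('w')(U) = 15 (Function('w')(U) = Mul(3, 5) = 15)
Function('n')(a, m) = Mul(Pow(Add(a, m), -1), Add(15, m)) (Function('n')(a, m) = Mul(Add(m, 15), Pow(Add(a, m), -1)) = Mul(Add(15, m), Pow(Add(a, m), -1)) = Mul(Pow(Add(a, m), -1), Add(15, m)))
Pow(Mul(Add(-3444, Mul(-1, 2404)), Pow(Function('n')(k, p), -1)), -1) = Pow(Mul(Add(-3444, Mul(-1, 2404)), Pow(Mul(Pow(Add(98, 57), -1), Add(15, 57)), -1)), -1) = Pow(Mul(Add(-3444, -2404), Pow(Mul(Pow(155, -1), 72), -1)), -1) = Pow(Mul(-5848, Pow(Mul(Rational(1, 155), 72), -1)), -1) = Pow(Mul(-5848, Pow(Rational(72, 155), -1)), -1) = Pow(Mul(-5848, Rational(155, 72)), -1) = Pow(Rational(-113305, 9), -1) = Rational(-9, 113305)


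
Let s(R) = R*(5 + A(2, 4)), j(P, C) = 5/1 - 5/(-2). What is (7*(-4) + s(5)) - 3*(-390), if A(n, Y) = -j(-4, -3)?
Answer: 2259/2 ≈ 1129.5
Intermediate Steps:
j(P, C) = 15/2 (j(P, C) = 5*1 - 5*(-½) = 5 + 5/2 = 15/2)
A(n, Y) = -15/2 (A(n, Y) = -1*15/2 = -15/2)
s(R) = -5*R/2 (s(R) = R*(5 - 15/2) = R*(-5/2) = -5*R/2)
(7*(-4) + s(5)) - 3*(-390) = (7*(-4) - 5/2*5) - 3*(-390) = (-28 - 25/2) + 1170 = -81/2 + 1170 = 2259/2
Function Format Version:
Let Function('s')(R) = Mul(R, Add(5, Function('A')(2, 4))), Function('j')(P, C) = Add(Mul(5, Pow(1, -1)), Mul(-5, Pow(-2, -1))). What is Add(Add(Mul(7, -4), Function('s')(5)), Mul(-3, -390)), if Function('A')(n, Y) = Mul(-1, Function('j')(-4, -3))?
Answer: Rational(2259, 2) ≈ 1129.5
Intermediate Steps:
Function('j')(P, C) = Rational(15, 2) (Function('j')(P, C) = Add(Mul(5, 1), Mul(-5, Rational(-1, 2))) = Add(5, Rational(5, 2)) = Rational(15, 2))
Function('A')(n, Y) = Rational(-15, 2) (Function('A')(n, Y) = Mul(-1, Rational(15, 2)) = Rational(-15, 2))
Function('s')(R) = Mul(Rational(-5, 2), R) (Function('s')(R) = Mul(R, Add(5, Rational(-15, 2))) = Mul(R, Rational(-5, 2)) = Mul(Rational(-5, 2), R))
Add(Add(Mul(7, -4), Function('s')(5)), Mul(-3, -390)) = Add(Add(Mul(7, -4), Mul(Rational(-5, 2), 5)), Mul(-3, -390)) = Add(Add(-28, Rational(-25, 2)), 1170) = Add(Rational(-81, 2), 1170) = Rational(2259, 2)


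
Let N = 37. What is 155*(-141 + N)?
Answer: -16120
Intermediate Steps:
155*(-141 + N) = 155*(-141 + 37) = 155*(-104) = -16120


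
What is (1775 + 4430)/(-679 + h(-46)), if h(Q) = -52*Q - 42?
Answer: 6205/1671 ≈ 3.7133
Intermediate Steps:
h(Q) = -42 - 52*Q
(1775 + 4430)/(-679 + h(-46)) = (1775 + 4430)/(-679 + (-42 - 52*(-46))) = 6205/(-679 + (-42 + 2392)) = 6205/(-679 + 2350) = 6205/1671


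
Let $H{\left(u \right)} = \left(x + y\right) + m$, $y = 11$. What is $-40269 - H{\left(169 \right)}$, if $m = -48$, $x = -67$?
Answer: $-40165$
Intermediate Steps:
$H{\left(u \right)} = -104$ ($H{\left(u \right)} = \left(-67 + 11\right) - 48 = -56 - 48 = -104$)
$-40269 - H{\left(169 \right)} = -40269 - -104 = -40269 + 104 = -40165$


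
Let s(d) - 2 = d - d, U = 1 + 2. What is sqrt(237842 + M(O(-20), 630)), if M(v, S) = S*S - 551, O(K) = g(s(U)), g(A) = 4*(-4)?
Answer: sqrt(634191) ≈ 796.36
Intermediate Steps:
U = 3
s(d) = 2 (s(d) = 2 + (d - d) = 2 + 0 = 2)
g(A) = -16
O(K) = -16
M(v, S) = -551 + S**2 (M(v, S) = S**2 - 551 = -551 + S**2)
sqrt(237842 + M(O(-20), 630)) = sqrt(237842 + (-551 + 630**2)) = sqrt(237842 + (-551 + 396900)) = sqrt(237842 + 396349) = sqrt(634191)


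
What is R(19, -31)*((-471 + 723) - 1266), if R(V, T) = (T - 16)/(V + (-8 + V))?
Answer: 7943/5 ≈ 1588.6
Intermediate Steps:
R(V, T) = (-16 + T)/(-8 + 2*V)
R(19, -31)*((-471 + 723) - 1266) = ((-16 - 31)/(2*(-4 + 19)))*((-471 + 723) - 1266) = ((1/2)*(-47)/15)*(252 - 1266) = ((1/2)*(1/15)*(-47))*(-1014) = -47/30*(-1014) = 7943/5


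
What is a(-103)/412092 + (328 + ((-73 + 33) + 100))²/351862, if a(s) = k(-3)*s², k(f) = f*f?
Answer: 5313006315/8055528628 ≈ 0.65955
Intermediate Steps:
k(f) = f²
a(s) = 9*s² (a(s) = (-3)²*s² = 9*s²)
a(-103)/412092 + (328 + ((-73 + 33) + 100))²/351862 = (9*(-103)²)/412092 + (328 + ((-73 + 33) + 100))²/351862 = (9*10609)*(1/412092) + (328 + (-40 + 100))²*(1/351862) = 95481*(1/412092) + (328 + 60)²*(1/351862) = 10609/45788 + 388²*(1/351862) = 10609/45788 + 150544*(1/351862) = 10609/45788 + 75272/175931 = 5313006315/8055528628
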